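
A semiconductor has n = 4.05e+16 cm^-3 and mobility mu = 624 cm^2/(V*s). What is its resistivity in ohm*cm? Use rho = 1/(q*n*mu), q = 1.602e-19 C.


Step 1: sigma = q * n * mu = 1.602e-19 * 4.05e+16 * 624 = 4.04857e+00 S/cm
Step 2: rho = 1 / sigma = 1 / 4.04857e+00 = 0.247 ohm*cm

0.247


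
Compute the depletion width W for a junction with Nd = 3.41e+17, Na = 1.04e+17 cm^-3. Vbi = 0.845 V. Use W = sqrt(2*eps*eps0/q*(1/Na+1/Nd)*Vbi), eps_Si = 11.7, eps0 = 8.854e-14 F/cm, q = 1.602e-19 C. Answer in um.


Step 1: 1/Na + 1/Nd = 1/1.04e+17 + 1/3.41e+17 = 1.25479e-17
Step 2: 2*eps*eps0/q = 2*11.7*8.854e-14/1.602e-19 = 1.293281e+07
Step 3: W^2 = 1.293281e+07 * 1.25479e-17 * 0.845 = 1.37126e-10
Step 4: W = sqrt(1.37126e-10) = 1.171e-05 cm = 0.1171 um

0.1171


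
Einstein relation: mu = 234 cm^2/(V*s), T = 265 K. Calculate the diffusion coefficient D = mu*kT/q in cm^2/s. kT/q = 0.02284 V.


Step 1: D = mu * (kT/q)
Step 2: D = 234 * 0.02284
Step 3: D = 5.34 cm^2/s

5.34


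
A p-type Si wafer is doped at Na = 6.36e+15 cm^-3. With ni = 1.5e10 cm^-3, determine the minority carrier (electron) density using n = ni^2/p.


Step 1: Majority hole concentration p ≈ Na = 6.36e+15 cm^-3
Step 2: n = ni^2 / Na = (1.5e10)^2 / 6.36e+15
Step 3: n = 3.54e+04 cm^-3

3.54e+04


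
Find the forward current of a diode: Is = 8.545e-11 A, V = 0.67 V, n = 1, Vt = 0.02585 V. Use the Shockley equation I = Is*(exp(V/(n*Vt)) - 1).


Step 1: V/(n*Vt) = 0.67/(1*0.02585) = 25.9188
Step 2: exp(25.9188) = 1.8046e+11
Step 3: I = 8.545e-11 * (1.8046e+11 - 1) = 1.54e+01 A

1.54e+01


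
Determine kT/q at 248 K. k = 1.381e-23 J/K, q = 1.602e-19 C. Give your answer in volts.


Step 1: kT = 1.381e-23 * 248 = 3.42488e-21 J
Step 2: Vt = kT/q = 3.42488e-21 / 1.602e-19
Step 3: Vt = 0.02138 V

0.02138


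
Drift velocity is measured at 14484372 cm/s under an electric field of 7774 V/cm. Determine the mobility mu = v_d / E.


Step 1: mu = v_d / E
Step 2: mu = 14484372 / 7774
Step 3: mu = 1863.18 cm^2/(V*s)

1863.18


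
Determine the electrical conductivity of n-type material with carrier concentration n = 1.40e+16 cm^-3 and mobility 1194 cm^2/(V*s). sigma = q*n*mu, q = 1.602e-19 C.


Step 1: sigma = q * n * mu
Step 2: sigma = 1.602e-19 * 1.40e+16 * 1194
Step 3: sigma = 2.678e+00 S/cm

2.678e+00


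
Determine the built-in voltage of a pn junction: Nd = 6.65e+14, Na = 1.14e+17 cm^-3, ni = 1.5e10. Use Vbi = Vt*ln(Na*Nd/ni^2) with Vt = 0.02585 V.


Step 1: Compute Na*Nd/ni^2 = 1.14e+17 * 6.65e+14 / (1.5e10)^2 = 3.3693e+11
Step 2: ln(3.3693e+11) = 26.5431
Step 3: Vbi = 0.02585 * 26.5431 = 0.686 V

0.686


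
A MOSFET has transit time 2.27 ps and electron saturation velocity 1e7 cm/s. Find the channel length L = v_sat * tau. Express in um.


Step 1: tau in seconds = 2.27 ps * 1e-12 = 2.2700e-12 s
Step 2: L = v_sat * tau = 1e7 * 2.2700e-12 = 2.2700e-05 cm
Step 3: L in um = 2.2700e-05 * 1e4 = 0.227 um

0.227


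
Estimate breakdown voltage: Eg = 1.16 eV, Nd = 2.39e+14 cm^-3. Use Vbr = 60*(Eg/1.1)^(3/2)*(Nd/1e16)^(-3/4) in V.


Step 1: Eg/1.1 = 1.16/1.1 = 1.054545
Step 2: (Eg/1.1)^1.5 = 1.054545^1.5 = 1.082923
Step 3: (Nd/1e16)^(-0.75) = (0.0239)^(-0.75) = 16.451351
Step 4: Vbr = 60 * 1.082923 * 16.451351 = 1068.9 V

1068.9


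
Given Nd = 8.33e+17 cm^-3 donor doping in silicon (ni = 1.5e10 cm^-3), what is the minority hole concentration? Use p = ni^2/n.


Step 1: Since Nd >> ni, n ≈ Nd = 8.33e+17 cm^-3
Step 2: p = ni^2 / n = (1.5e10)^2 / 8.33e+17
Step 3: p = 2.25e20 / 8.33e+17 = 2.70e+02 cm^-3

2.70e+02


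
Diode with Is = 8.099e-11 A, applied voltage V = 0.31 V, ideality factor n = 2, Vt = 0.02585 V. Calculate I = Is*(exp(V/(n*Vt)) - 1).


Step 1: V/(n*Vt) = 0.31/(2*0.02585) = 5.9961
Step 2: exp(5.9961) = 4.0186e+02
Step 3: I = 8.099e-11 * (4.0186e+02 - 1) = 3.25e-08 A

3.25e-08


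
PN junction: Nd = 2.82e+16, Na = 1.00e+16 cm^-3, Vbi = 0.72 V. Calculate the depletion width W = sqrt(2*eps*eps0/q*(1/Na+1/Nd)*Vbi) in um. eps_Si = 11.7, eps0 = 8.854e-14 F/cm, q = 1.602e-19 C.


Step 1: 1/Na + 1/Nd = 1/1.00e+16 + 1/2.82e+16 = 1.35461e-16
Step 2: 2*eps*eps0/q = 2*11.7*8.854e-14/1.602e-19 = 1.293281e+07
Step 3: W^2 = 1.293281e+07 * 1.35461e-16 * 0.72 = 1.26136e-09
Step 4: W = sqrt(1.26136e-09) = 3.552e-05 cm = 0.3552 um

0.3552


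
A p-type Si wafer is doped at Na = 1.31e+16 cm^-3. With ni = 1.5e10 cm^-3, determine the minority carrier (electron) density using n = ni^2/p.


Step 1: Majority hole concentration p ≈ Na = 1.31e+16 cm^-3
Step 2: n = ni^2 / Na = (1.5e10)^2 / 1.31e+16
Step 3: n = 1.72e+04 cm^-3

1.72e+04


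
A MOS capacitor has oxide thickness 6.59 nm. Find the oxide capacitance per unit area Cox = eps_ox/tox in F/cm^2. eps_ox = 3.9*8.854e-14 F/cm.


Step 1: eps_ox = 3.9 * 8.854e-14 = 3.45306e-13 F/cm
Step 2: tox in cm = 6.59 nm * 1e-7 = 6.5900e-07 cm
Step 3: Cox = 3.45306e-13 / 6.5900e-07 = 5.24e-07 F/cm^2

5.24e-07


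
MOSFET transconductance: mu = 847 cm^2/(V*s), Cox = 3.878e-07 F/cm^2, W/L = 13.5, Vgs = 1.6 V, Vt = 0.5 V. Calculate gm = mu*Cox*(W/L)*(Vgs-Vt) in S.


Step 1: Vov = Vgs - Vt = 1.6 - 0.5 = 1.1 V
Step 2: gm = mu * Cox * (W/L) * Vov
Step 3: gm = 847 * 3.878e-07 * 13.5 * 1.1 = 4.88e-03 S

4.88e-03


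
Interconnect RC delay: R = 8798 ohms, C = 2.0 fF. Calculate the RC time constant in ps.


Step 1: tau = R * C
Step 2: tau = 8798 * 2.0 fF = 8798 * 2.0e-15 F
Step 3: tau = 1.7596e-11 s = 17.596 ps

17.596


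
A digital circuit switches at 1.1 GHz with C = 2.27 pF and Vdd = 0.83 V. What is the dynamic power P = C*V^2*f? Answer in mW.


Step 1: V^2 = 0.83^2 = 0.6889 V^2
Step 2: P = C*V^2*f = 2.27e-12 F * 0.6889 * 1.1e9 Hz
Step 3: P = 1.7201833e-03 W
Step 4: P = 1.72 mW

1.72


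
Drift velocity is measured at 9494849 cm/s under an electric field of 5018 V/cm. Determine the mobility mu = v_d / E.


Step 1: mu = v_d / E
Step 2: mu = 9494849 / 5018
Step 3: mu = 1892.16 cm^2/(V*s)

1892.16


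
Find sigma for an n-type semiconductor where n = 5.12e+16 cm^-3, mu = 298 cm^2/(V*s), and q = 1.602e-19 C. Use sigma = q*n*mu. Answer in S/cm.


Step 1: sigma = q * n * mu
Step 2: sigma = 1.602e-19 * 5.12e+16 * 298
Step 3: sigma = 2.444e+00 S/cm

2.444e+00


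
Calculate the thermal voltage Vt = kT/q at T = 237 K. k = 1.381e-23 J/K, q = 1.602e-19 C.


Step 1: kT = 1.381e-23 * 237 = 3.27297e-21 J
Step 2: Vt = kT/q = 3.27297e-21 / 1.602e-19
Step 3: Vt = 0.02043 V

0.02043


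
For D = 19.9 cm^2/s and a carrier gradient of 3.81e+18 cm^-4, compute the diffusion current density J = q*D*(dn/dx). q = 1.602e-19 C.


Step 1: J = q * D * (dn/dx)
Step 2: J = 1.602e-19 * 19.9 * 3.81e+18
Step 3: J = 1.21e+01 A/cm^2

1.21e+01


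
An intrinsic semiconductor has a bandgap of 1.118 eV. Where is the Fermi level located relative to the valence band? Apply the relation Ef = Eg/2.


Step 1: For an intrinsic semiconductor, the Fermi level sits at midgap.
Step 2: Ef = Eg / 2 = 1.118 / 2 = 0.559 eV

0.559


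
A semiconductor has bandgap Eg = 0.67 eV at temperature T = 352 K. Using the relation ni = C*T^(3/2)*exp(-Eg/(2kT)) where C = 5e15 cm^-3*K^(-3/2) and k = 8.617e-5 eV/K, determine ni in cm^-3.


Step 1: Compute kT = 8.617e-5 * 352 = 0.03033184 eV
Step 2: Exponent = -Eg/(2kT) = -0.67/(2*0.03033184) = -11.04450
Step 3: T^(3/2) = 352^1.5 = 6604.11
Step 4: ni = 5e15 * 6604.11 * exp(-11.04450) = 5.27e+14 cm^-3

5.27e+14


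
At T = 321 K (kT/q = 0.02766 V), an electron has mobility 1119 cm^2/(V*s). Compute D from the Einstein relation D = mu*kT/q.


Step 1: D = mu * (kT/q)
Step 2: D = 1119 * 0.02766
Step 3: D = 30.95 cm^2/s

30.95


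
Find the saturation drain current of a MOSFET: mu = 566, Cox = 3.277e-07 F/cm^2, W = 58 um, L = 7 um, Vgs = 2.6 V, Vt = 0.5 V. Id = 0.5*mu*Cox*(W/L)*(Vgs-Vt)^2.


Step 1: Overdrive voltage Vov = Vgs - Vt = 2.6 - 0.5 = 2.1 V
Step 2: W/L = 58/7 = 8.28571
Step 3: Id = 0.5 * 566 * 3.277e-07 * 8.28571 * 2.1^2
Step 4: Id = 3.39e-03 A

3.39e-03


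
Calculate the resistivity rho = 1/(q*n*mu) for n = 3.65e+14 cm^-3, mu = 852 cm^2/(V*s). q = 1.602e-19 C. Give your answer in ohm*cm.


Step 1: sigma = q * n * mu = 1.602e-19 * 3.65e+14 * 852 = 4.98190e-02 S/cm
Step 2: rho = 1 / sigma = 1 / 4.98190e-02 = 20.07 ohm*cm

20.07


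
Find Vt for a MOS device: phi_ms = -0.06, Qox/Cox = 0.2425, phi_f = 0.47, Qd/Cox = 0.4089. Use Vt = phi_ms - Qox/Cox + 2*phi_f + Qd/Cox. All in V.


Step 1: Vt = phi_ms - Qox/Cox + 2*phi_f + Qd/Cox
Step 2: Vt = -0.06 - 0.2425 + 2*0.47 + 0.4089
Step 3: Vt = -0.06 - 0.2425 + 0.94 + 0.4089
Step 4: Vt = 1.0464 V

1.0464


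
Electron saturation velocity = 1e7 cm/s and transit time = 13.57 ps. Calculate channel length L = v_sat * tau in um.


Step 1: tau in seconds = 13.57 ps * 1e-12 = 1.3570e-11 s
Step 2: L = v_sat * tau = 1e7 * 1.3570e-11 = 1.3570e-04 cm
Step 3: L in um = 1.3570e-04 * 1e4 = 1.357 um

1.357


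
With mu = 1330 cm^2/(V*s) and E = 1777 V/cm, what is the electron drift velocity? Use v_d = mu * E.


Step 1: v_d = mu * E
Step 2: v_d = 1330 * 1777 = 2363410
Step 3: v_d = 2.36e+06 cm/s

2.36e+06


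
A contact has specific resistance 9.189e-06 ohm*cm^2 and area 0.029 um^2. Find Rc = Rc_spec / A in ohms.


Step 1: Convert area to cm^2: 0.029 um^2 = 2.9000e-10 cm^2
Step 2: Rc = Rc_spec / A = 9.189e-06 / 2.9000e-10
Step 3: Rc = 3.17e+04 ohms

3.17e+04


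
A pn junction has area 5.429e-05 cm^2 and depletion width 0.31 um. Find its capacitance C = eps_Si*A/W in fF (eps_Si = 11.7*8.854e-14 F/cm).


Step 1: eps_Si = 11.7 * 8.854e-14 = 1.035918e-12 F/cm
Step 2: W in cm = 0.31 * 1e-4 = 3.10e-05 cm
Step 3: C = 1.035918e-12 * 5.429e-05 / 3.10e-05 = 1.814193e-12 F
Step 4: C = 1814.19 fF

1814.19


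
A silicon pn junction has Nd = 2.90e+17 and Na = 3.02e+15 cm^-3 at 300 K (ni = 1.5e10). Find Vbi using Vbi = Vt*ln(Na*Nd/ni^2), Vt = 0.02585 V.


Step 1: Compute Na*Nd/ni^2 = 3.02e+15 * 2.90e+17 / (1.5e10)^2 = 3.8924e+12
Step 2: ln(3.8924e+12) = 28.9900
Step 3: Vbi = 0.02585 * 28.9900 = 0.749 V

0.749


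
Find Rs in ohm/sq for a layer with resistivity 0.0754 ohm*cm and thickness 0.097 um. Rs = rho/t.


Step 1: Convert thickness to cm: t = 0.097 um = 9.7000e-06 cm
Step 2: Rs = rho / t = 0.0754 / 9.7000e-06
Step 3: Rs = 7773.2 ohm/sq

7773.2


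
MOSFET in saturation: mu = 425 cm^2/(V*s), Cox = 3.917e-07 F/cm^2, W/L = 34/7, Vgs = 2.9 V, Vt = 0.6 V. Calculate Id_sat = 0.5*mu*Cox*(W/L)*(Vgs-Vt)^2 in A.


Step 1: Overdrive voltage Vov = Vgs - Vt = 2.9 - 0.6 = 2.3 V
Step 2: W/L = 34/7 = 4.85714
Step 3: Id = 0.5 * 425 * 3.917e-07 * 4.85714 * 2.3^2
Step 4: Id = 2.14e-03 A

2.14e-03


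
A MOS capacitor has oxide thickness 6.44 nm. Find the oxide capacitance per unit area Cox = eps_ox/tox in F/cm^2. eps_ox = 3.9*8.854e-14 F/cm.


Step 1: eps_ox = 3.9 * 8.854e-14 = 3.45306e-13 F/cm
Step 2: tox in cm = 6.44 nm * 1e-7 = 6.4400e-07 cm
Step 3: Cox = 3.45306e-13 / 6.4400e-07 = 5.36e-07 F/cm^2

5.36e-07


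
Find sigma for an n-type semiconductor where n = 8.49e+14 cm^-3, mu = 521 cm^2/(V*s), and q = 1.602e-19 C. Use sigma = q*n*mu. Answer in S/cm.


Step 1: sigma = q * n * mu
Step 2: sigma = 1.602e-19 * 8.49e+14 * 521
Step 3: sigma = 7.086e-02 S/cm

7.086e-02


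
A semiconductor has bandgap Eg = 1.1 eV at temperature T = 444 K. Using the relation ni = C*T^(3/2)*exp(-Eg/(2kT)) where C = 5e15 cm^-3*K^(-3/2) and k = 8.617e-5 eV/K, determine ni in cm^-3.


Step 1: Compute kT = 8.617e-5 * 444 = 0.03825948 eV
Step 2: Exponent = -Eg/(2kT) = -1.1/(2*0.03825948) = -14.37552
Step 3: T^(3/2) = 444^1.5 = 9355.66
Step 4: ni = 5e15 * 9355.66 * exp(-14.37552) = 2.67e+13 cm^-3

2.67e+13


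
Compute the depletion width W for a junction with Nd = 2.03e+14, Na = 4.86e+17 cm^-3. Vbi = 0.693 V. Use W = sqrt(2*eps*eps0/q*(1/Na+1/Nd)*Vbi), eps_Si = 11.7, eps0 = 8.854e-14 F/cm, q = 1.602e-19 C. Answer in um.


Step 1: 1/Na + 1/Nd = 1/4.86e+17 + 1/2.03e+14 = 4.92817e-15
Step 2: 2*eps*eps0/q = 2*11.7*8.854e-14/1.602e-19 = 1.293281e+07
Step 3: W^2 = 1.293281e+07 * 4.92817e-15 * 0.693 = 4.41684e-08
Step 4: W = sqrt(4.41684e-08) = 2.102e-04 cm = 2.102 um

2.102


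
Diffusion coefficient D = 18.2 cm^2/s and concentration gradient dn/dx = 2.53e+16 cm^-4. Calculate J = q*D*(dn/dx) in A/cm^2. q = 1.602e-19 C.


Step 1: J = q * D * (dn/dx)
Step 2: J = 1.602e-19 * 18.2 * 2.53e+16
Step 3: J = 7.38e-02 A/cm^2

7.38e-02


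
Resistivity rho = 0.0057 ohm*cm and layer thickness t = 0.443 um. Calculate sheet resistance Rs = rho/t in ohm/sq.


Step 1: Convert thickness to cm: t = 0.443 um = 4.4300e-05 cm
Step 2: Rs = rho / t = 0.0057 / 4.4300e-05
Step 3: Rs = 128.7 ohm/sq

128.7


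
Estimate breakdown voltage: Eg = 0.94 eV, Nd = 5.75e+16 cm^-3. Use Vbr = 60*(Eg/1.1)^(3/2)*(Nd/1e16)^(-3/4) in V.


Step 1: Eg/1.1 = 0.94/1.1 = 0.854545
Step 2: (Eg/1.1)^1.5 = 0.854545^1.5 = 0.789955
Step 3: (Nd/1e16)^(-0.75) = (5.75)^(-0.75) = 0.269308
Step 4: Vbr = 60 * 0.789955 * 0.269308 = 12.8 V

12.8


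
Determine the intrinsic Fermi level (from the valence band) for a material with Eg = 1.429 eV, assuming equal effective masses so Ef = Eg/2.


Step 1: For an intrinsic semiconductor, the Fermi level sits at midgap.
Step 2: Ef = Eg / 2 = 1.429 / 2 = 0.7145 eV

0.7145


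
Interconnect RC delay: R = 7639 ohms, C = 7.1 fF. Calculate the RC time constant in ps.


Step 1: tau = R * C
Step 2: tau = 7639 * 7.1 fF = 7639 * 7.1e-15 F
Step 3: tau = 5.42369e-11 s = 54.2369 ps

54.2369


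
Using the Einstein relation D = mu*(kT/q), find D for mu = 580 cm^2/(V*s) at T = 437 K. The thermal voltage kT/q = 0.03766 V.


Step 1: D = mu * (kT/q)
Step 2: D = 580 * 0.03766
Step 3: D = 21.84 cm^2/s

21.84


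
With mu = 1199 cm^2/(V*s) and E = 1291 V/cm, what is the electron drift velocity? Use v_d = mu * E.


Step 1: v_d = mu * E
Step 2: v_d = 1199 * 1291 = 1547909
Step 3: v_d = 1.55e+06 cm/s

1.55e+06


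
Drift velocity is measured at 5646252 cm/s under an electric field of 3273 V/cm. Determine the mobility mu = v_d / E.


Step 1: mu = v_d / E
Step 2: mu = 5646252 / 3273
Step 3: mu = 1725.1 cm^2/(V*s)

1725.1


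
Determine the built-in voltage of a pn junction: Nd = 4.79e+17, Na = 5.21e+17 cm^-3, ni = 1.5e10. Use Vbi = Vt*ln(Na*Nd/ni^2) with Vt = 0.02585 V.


Step 1: Compute Na*Nd/ni^2 = 5.21e+17 * 4.79e+17 / (1.5e10)^2 = 1.1092e+15
Step 2: ln(1.1092e+15) = 34.6424
Step 3: Vbi = 0.02585 * 34.6424 = 0.896 V

0.896


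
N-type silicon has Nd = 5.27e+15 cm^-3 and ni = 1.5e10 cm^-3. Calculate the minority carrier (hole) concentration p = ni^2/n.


Step 1: Since Nd >> ni, n ≈ Nd = 5.27e+15 cm^-3
Step 2: p = ni^2 / n = (1.5e10)^2 / 5.27e+15
Step 3: p = 2.25e20 / 5.27e+15 = 4.27e+04 cm^-3

4.27e+04


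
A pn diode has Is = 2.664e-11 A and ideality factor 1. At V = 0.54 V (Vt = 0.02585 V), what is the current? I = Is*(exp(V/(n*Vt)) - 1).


Step 1: V/(n*Vt) = 0.54/(1*0.02585) = 20.8897
Step 2: exp(20.8897) = 1.1811e+09
Step 3: I = 2.664e-11 * (1.1811e+09 - 1) = 3.15e-02 A

3.15e-02


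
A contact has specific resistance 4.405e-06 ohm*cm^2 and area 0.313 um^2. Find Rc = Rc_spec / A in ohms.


Step 1: Convert area to cm^2: 0.313 um^2 = 3.1300e-09 cm^2
Step 2: Rc = Rc_spec / A = 4.405e-06 / 3.1300e-09
Step 3: Rc = 1.41e+03 ohms

1.41e+03


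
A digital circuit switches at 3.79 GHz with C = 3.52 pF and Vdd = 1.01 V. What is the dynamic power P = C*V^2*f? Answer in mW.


Step 1: V^2 = 1.01^2 = 1.0201 V^2
Step 2: P = C*V^2*f = 3.52e-12 F * 1.0201 * 3.79e9 Hz
Step 3: P = 1.360895008e-02 W
Step 4: P = 13.609 mW

13.609


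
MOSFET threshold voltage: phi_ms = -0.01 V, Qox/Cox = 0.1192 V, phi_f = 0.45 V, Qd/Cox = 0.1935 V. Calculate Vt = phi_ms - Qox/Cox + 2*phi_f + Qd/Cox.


Step 1: Vt = phi_ms - Qox/Cox + 2*phi_f + Qd/Cox
Step 2: Vt = -0.01 - 0.1192 + 2*0.45 + 0.1935
Step 3: Vt = -0.01 - 0.1192 + 0.9 + 0.1935
Step 4: Vt = 0.9643 V

0.9643


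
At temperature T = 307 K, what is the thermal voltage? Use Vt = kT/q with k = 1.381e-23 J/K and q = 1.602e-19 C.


Step 1: kT = 1.381e-23 * 307 = 4.23967e-21 J
Step 2: Vt = kT/q = 4.23967e-21 / 1.602e-19
Step 3: Vt = 0.02646 V

0.02646


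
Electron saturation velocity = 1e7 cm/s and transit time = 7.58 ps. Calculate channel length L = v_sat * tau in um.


Step 1: tau in seconds = 7.58 ps * 1e-12 = 7.5800e-12 s
Step 2: L = v_sat * tau = 1e7 * 7.5800e-12 = 7.5800e-05 cm
Step 3: L in um = 7.5800e-05 * 1e4 = 0.758 um

0.758


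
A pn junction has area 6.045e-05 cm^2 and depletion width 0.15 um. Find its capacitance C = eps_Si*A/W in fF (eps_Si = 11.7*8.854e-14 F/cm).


Step 1: eps_Si = 11.7 * 8.854e-14 = 1.035918e-12 F/cm
Step 2: W in cm = 0.15 * 1e-4 = 1.50e-05 cm
Step 3: C = 1.035918e-12 * 6.045e-05 / 1.50e-05 = 4.174750e-12 F
Step 4: C = 4174.75 fF

4174.75


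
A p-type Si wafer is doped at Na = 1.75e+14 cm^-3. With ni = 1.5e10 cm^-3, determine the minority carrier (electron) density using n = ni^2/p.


Step 1: Majority hole concentration p ≈ Na = 1.75e+14 cm^-3
Step 2: n = ni^2 / Na = (1.5e10)^2 / 1.75e+14
Step 3: n = 1.29e+06 cm^-3

1.29e+06


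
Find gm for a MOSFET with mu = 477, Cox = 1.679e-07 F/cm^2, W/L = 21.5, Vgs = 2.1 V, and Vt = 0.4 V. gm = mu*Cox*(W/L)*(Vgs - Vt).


Step 1: Vov = Vgs - Vt = 2.1 - 0.4 = 1.7 V
Step 2: gm = mu * Cox * (W/L) * Vov
Step 3: gm = 477 * 1.679e-07 * 21.5 * 1.7 = 2.93e-03 S

2.93e-03


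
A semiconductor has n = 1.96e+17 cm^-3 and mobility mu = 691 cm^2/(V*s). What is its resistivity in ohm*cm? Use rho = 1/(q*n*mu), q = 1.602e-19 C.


Step 1: sigma = q * n * mu = 1.602e-19 * 1.96e+17 * 691 = 2.16968e+01 S/cm
Step 2: rho = 1 / sigma = 1 / 2.16968e+01 = 0.04609 ohm*cm

0.04609


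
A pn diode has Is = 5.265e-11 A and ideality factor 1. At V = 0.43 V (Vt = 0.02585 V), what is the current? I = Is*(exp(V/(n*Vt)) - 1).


Step 1: V/(n*Vt) = 0.43/(1*0.02585) = 16.6344
Step 2: exp(16.6344) = 1.6758e+07
Step 3: I = 5.265e-11 * (1.6758e+07 - 1) = 8.82e-04 A

8.82e-04


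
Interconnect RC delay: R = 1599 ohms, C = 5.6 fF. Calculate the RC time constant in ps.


Step 1: tau = R * C
Step 2: tau = 1599 * 5.6 fF = 1599 * 5.6e-15 F
Step 3: tau = 8.9544e-12 s = 8.9544 ps

8.9544


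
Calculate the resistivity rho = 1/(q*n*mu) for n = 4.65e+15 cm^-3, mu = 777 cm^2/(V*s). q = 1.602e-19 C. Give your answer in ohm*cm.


Step 1: sigma = q * n * mu = 1.602e-19 * 4.65e+15 * 777 = 5.78811e-01 S/cm
Step 2: rho = 1 / sigma = 1 / 5.78811e-01 = 1.728 ohm*cm

1.728


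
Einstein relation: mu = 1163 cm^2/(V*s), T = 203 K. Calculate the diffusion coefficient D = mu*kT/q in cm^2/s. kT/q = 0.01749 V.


Step 1: D = mu * (kT/q)
Step 2: D = 1163 * 0.01749
Step 3: D = 20.34 cm^2/s

20.34


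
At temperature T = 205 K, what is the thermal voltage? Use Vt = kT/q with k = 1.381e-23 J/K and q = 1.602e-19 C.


Step 1: kT = 1.381e-23 * 205 = 2.83105e-21 J
Step 2: Vt = kT/q = 2.83105e-21 / 1.602e-19
Step 3: Vt = 0.01767 V

0.01767


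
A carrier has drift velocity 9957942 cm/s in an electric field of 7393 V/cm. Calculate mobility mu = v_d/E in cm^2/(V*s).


Step 1: mu = v_d / E
Step 2: mu = 9957942 / 7393
Step 3: mu = 1346.94 cm^2/(V*s)

1346.94


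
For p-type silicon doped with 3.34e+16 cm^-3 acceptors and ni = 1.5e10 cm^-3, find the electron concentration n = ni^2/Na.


Step 1: Majority hole concentration p ≈ Na = 3.34e+16 cm^-3
Step 2: n = ni^2 / Na = (1.5e10)^2 / 3.34e+16
Step 3: n = 6.74e+03 cm^-3

6.74e+03


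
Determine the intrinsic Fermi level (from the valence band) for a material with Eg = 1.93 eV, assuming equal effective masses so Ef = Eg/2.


Step 1: For an intrinsic semiconductor, the Fermi level sits at midgap.
Step 2: Ef = Eg / 2 = 1.93 / 2 = 0.965 eV

0.965


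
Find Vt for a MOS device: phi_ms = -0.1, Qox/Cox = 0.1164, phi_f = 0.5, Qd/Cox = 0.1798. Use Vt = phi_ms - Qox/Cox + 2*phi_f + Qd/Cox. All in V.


Step 1: Vt = phi_ms - Qox/Cox + 2*phi_f + Qd/Cox
Step 2: Vt = -0.1 - 0.1164 + 2*0.5 + 0.1798
Step 3: Vt = -0.1 - 0.1164 + 1.0 + 0.1798
Step 4: Vt = 0.9634 V

0.9634


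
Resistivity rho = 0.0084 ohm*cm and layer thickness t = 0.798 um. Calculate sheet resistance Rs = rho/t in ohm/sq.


Step 1: Convert thickness to cm: t = 0.798 um = 7.9800e-05 cm
Step 2: Rs = rho / t = 0.0084 / 7.9800e-05
Step 3: Rs = 105.3 ohm/sq

105.3


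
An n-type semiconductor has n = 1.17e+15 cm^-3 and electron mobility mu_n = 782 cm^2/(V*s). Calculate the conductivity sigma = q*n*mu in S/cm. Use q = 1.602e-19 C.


Step 1: sigma = q * n * mu
Step 2: sigma = 1.602e-19 * 1.17e+15 * 782
Step 3: sigma = 1.466e-01 S/cm

1.466e-01


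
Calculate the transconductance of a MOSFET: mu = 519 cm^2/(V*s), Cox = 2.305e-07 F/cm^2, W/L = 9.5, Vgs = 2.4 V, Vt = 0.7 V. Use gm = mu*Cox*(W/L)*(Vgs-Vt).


Step 1: Vov = Vgs - Vt = 2.4 - 0.7 = 1.7 V
Step 2: gm = mu * Cox * (W/L) * Vov
Step 3: gm = 519 * 2.305e-07 * 9.5 * 1.7 = 1.93e-03 S

1.93e-03


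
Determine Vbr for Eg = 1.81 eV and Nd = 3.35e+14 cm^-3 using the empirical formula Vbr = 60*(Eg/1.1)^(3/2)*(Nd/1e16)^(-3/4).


Step 1: Eg/1.1 = 1.81/1.1 = 1.645455
Step 2: (Eg/1.1)^1.5 = 1.645455^1.5 = 2.110712
Step 3: (Nd/1e16)^(-0.75) = (0.0335)^(-0.75) = 12.770750
Step 4: Vbr = 60 * 2.110712 * 12.770750 = 1617.3 V

1617.3


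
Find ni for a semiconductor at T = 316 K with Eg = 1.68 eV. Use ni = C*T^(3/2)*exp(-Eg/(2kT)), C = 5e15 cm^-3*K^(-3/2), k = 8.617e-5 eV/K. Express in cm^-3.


Step 1: Compute kT = 8.617e-5 * 316 = 0.02722972 eV
Step 2: Exponent = -Eg/(2kT) = -1.68/(2*0.02722972) = -30.84865
Step 3: T^(3/2) = 316^1.5 = 5617.34
Step 4: ni = 5e15 * 5617.34 * exp(-30.84865) = 1.12e+06 cm^-3

1.12e+06


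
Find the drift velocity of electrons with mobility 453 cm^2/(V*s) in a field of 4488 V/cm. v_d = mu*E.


Step 1: v_d = mu * E
Step 2: v_d = 453 * 4488 = 2033064
Step 3: v_d = 2.03e+06 cm/s

2.03e+06


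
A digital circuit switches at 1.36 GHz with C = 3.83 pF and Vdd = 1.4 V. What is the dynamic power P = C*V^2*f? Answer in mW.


Step 1: V^2 = 1.4^2 = 1.96 V^2
Step 2: P = C*V^2*f = 3.83e-12 F * 1.96 * 1.36e9 Hz
Step 3: P = 1.0209248e-02 W
Step 4: P = 10.209 mW

10.209


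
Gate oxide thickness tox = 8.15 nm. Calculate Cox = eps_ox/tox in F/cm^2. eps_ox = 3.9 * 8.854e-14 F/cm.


Step 1: eps_ox = 3.9 * 8.854e-14 = 3.45306e-13 F/cm
Step 2: tox in cm = 8.15 nm * 1e-7 = 8.1500e-07 cm
Step 3: Cox = 3.45306e-13 / 8.1500e-07 = 4.24e-07 F/cm^2

4.24e-07


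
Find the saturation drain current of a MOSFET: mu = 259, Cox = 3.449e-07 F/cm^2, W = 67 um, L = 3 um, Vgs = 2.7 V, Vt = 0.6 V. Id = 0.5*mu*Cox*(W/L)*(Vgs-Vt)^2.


Step 1: Overdrive voltage Vov = Vgs - Vt = 2.7 - 0.6 = 2.1 V
Step 2: W/L = 67/3 = 22.3333
Step 3: Id = 0.5 * 259 * 3.449e-07 * 22.3333 * 2.1^2
Step 4: Id = 4.40e-03 A

4.40e-03


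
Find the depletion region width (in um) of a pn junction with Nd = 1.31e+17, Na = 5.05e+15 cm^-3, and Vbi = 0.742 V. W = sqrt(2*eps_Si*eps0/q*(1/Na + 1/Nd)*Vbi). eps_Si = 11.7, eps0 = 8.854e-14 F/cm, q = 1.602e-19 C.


Step 1: 1/Na + 1/Nd = 1/5.05e+15 + 1/1.31e+17 = 2.05653e-16
Step 2: 2*eps*eps0/q = 2*11.7*8.854e-14/1.602e-19 = 1.293281e+07
Step 3: W^2 = 1.293281e+07 * 2.05653e-16 * 0.742 = 1.97348e-09
Step 4: W = sqrt(1.97348e-09) = 4.442e-05 cm = 0.4442 um

0.4442


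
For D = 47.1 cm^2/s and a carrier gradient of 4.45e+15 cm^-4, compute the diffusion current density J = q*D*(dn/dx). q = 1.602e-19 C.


Step 1: J = q * D * (dn/dx)
Step 2: J = 1.602e-19 * 47.1 * 4.45e+15
Step 3: J = 3.36e-02 A/cm^2

3.36e-02


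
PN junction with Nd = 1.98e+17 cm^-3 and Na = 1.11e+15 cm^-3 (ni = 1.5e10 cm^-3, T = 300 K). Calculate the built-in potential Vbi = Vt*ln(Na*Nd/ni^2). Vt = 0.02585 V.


Step 1: Compute Na*Nd/ni^2 = 1.11e+15 * 1.98e+17 / (1.5e10)^2 = 9.7680e+11
Step 2: ln(9.7680e+11) = 27.6075
Step 3: Vbi = 0.02585 * 27.6075 = 0.714 V

0.714


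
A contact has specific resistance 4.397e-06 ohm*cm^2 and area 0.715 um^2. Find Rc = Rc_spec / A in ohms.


Step 1: Convert area to cm^2: 0.715 um^2 = 7.1500e-09 cm^2
Step 2: Rc = Rc_spec / A = 4.397e-06 / 7.1500e-09
Step 3: Rc = 6.15e+02 ohms

6.15e+02


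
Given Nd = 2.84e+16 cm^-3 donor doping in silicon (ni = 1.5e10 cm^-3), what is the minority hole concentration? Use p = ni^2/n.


Step 1: Since Nd >> ni, n ≈ Nd = 2.84e+16 cm^-3
Step 2: p = ni^2 / n = (1.5e10)^2 / 2.84e+16
Step 3: p = 2.25e20 / 2.84e+16 = 7.92e+03 cm^-3

7.92e+03


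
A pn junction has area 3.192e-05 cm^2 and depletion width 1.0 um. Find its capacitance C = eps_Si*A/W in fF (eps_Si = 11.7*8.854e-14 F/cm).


Step 1: eps_Si = 11.7 * 8.854e-14 = 1.035918e-12 F/cm
Step 2: W in cm = 1.0 * 1e-4 = 1.00e-04 cm
Step 3: C = 1.035918e-12 * 3.192e-05 / 1.00e-04 = 3.306650e-13 F
Step 4: C = 330.67 fF

330.67


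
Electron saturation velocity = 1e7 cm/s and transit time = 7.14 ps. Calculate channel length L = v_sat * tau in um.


Step 1: tau in seconds = 7.14 ps * 1e-12 = 7.1400e-12 s
Step 2: L = v_sat * tau = 1e7 * 7.1400e-12 = 7.1400e-05 cm
Step 3: L in um = 7.1400e-05 * 1e4 = 0.714 um

0.714


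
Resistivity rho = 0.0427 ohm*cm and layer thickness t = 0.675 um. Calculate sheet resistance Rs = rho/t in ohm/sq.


Step 1: Convert thickness to cm: t = 0.675 um = 6.7500e-05 cm
Step 2: Rs = rho / t = 0.0427 / 6.7500e-05
Step 3: Rs = 632.6 ohm/sq

632.6


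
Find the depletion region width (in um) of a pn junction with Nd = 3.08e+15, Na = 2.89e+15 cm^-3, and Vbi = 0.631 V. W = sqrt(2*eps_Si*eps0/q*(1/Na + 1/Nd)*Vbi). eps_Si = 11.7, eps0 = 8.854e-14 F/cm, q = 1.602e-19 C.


Step 1: 1/Na + 1/Nd = 1/2.89e+15 + 1/3.08e+15 = 6.70696e-16
Step 2: 2*eps*eps0/q = 2*11.7*8.854e-14/1.602e-19 = 1.293281e+07
Step 3: W^2 = 1.293281e+07 * 6.70696e-16 * 0.631 = 5.47328e-09
Step 4: W = sqrt(5.47328e-09) = 7.398e-05 cm = 0.7398 um

0.7398


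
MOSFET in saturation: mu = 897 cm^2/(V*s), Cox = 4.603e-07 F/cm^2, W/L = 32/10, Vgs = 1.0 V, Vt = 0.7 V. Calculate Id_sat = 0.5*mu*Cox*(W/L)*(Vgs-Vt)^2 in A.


Step 1: Overdrive voltage Vov = Vgs - Vt = 1.0 - 0.7 = 0.3 V
Step 2: W/L = 32/10 = 3.2
Step 3: Id = 0.5 * 897 * 4.603e-07 * 3.2 * 0.3^2
Step 4: Id = 5.95e-05 A

5.95e-05


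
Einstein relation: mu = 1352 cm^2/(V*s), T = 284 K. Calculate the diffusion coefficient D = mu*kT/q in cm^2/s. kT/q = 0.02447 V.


Step 1: D = mu * (kT/q)
Step 2: D = 1352 * 0.02447
Step 3: D = 33.08 cm^2/s

33.08


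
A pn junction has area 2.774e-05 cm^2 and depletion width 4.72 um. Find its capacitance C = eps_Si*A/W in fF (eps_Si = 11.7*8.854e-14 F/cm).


Step 1: eps_Si = 11.7 * 8.854e-14 = 1.035918e-12 F/cm
Step 2: W in cm = 4.72 * 1e-4 = 4.72e-04 cm
Step 3: C = 1.035918e-12 * 2.774e-05 / 4.72e-04 = 6.088213e-14 F
Step 4: C = 60.88 fF

60.88


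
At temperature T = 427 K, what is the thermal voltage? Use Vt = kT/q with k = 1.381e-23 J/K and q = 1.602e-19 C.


Step 1: kT = 1.381e-23 * 427 = 5.89687e-21 J
Step 2: Vt = kT/q = 5.89687e-21 / 1.602e-19
Step 3: Vt = 0.03681 V

0.03681


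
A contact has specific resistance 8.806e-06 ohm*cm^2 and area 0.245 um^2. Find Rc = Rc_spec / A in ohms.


Step 1: Convert area to cm^2: 0.245 um^2 = 2.4500e-09 cm^2
Step 2: Rc = Rc_spec / A = 8.806e-06 / 2.4500e-09
Step 3: Rc = 3.59e+03 ohms

3.59e+03


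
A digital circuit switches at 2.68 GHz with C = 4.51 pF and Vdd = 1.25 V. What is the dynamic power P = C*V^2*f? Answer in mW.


Step 1: V^2 = 1.25^2 = 1.5625 V^2
Step 2: P = C*V^2*f = 4.51e-12 F * 1.5625 * 2.68e9 Hz
Step 3: P = 1.8885625e-02 W
Step 4: P = 18.886 mW

18.886


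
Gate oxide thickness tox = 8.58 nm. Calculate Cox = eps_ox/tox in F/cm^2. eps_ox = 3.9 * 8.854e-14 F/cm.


Step 1: eps_ox = 3.9 * 8.854e-14 = 3.45306e-13 F/cm
Step 2: tox in cm = 8.58 nm * 1e-7 = 8.5800e-07 cm
Step 3: Cox = 3.45306e-13 / 8.5800e-07 = 4.02e-07 F/cm^2

4.02e-07


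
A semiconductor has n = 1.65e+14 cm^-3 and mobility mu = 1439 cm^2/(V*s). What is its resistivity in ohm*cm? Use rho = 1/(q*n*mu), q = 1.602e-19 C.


Step 1: sigma = q * n * mu = 1.602e-19 * 1.65e+14 * 1439 = 3.80371e-02 S/cm
Step 2: rho = 1 / sigma = 1 / 3.80371e-02 = 26.29 ohm*cm

26.29


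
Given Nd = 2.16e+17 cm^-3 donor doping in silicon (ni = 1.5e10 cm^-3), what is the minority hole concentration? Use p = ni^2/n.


Step 1: Since Nd >> ni, n ≈ Nd = 2.16e+17 cm^-3
Step 2: p = ni^2 / n = (1.5e10)^2 / 2.16e+17
Step 3: p = 2.25e20 / 2.16e+17 = 1.04e+03 cm^-3

1.04e+03


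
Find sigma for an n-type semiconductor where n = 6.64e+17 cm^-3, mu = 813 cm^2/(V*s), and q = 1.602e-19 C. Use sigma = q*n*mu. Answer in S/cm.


Step 1: sigma = q * n * mu
Step 2: sigma = 1.602e-19 * 6.64e+17 * 813
Step 3: sigma = 8.648e+01 S/cm

8.648e+01


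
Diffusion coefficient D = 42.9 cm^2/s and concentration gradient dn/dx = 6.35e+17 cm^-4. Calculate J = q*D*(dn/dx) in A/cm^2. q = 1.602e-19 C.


Step 1: J = q * D * (dn/dx)
Step 2: J = 1.602e-19 * 42.9 * 6.35e+17
Step 3: J = 4.36e+00 A/cm^2

4.36e+00


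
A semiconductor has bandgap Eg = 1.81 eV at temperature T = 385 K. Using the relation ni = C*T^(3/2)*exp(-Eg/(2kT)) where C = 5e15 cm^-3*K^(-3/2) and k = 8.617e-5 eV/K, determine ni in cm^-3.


Step 1: Compute kT = 8.617e-5 * 385 = 0.03317545 eV
Step 2: Exponent = -Eg/(2kT) = -1.81/(2*0.03317545) = -27.27921
Step 3: T^(3/2) = 385^1.5 = 7554.25
Step 4: ni = 5e15 * 7554.25 * exp(-27.27921) = 5.37e+07 cm^-3

5.37e+07


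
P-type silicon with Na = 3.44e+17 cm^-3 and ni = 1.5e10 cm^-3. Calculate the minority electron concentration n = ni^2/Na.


Step 1: Majority hole concentration p ≈ Na = 3.44e+17 cm^-3
Step 2: n = ni^2 / Na = (1.5e10)^2 / 3.44e+17
Step 3: n = 6.54e+02 cm^-3

6.54e+02


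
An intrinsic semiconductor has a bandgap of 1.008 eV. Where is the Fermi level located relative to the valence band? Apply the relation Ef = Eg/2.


Step 1: For an intrinsic semiconductor, the Fermi level sits at midgap.
Step 2: Ef = Eg / 2 = 1.008 / 2 = 0.504 eV

0.504


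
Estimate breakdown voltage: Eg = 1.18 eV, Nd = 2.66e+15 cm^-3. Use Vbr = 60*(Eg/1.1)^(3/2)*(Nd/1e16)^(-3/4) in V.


Step 1: Eg/1.1 = 1.18/1.1 = 1.072727
Step 2: (Eg/1.1)^1.5 = 1.072727^1.5 = 1.111051
Step 3: (Nd/1e16)^(-0.75) = (0.266)^(-0.75) = 2.699845
Step 4: Vbr = 60 * 1.111051 * 2.699845 = 180.0 V

180.0


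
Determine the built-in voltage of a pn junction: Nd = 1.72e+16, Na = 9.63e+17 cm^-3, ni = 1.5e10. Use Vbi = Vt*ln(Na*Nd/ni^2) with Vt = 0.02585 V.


Step 1: Compute Na*Nd/ni^2 = 9.63e+17 * 1.72e+16 / (1.5e10)^2 = 7.3616e+13
Step 2: ln(7.3616e+13) = 31.9299
Step 3: Vbi = 0.02585 * 31.9299 = 0.825 V

0.825


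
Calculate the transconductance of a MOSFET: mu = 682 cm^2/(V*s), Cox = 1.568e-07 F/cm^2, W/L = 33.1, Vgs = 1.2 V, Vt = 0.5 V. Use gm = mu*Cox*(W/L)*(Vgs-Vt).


Step 1: Vov = Vgs - Vt = 1.2 - 0.5 = 0.7 V
Step 2: gm = mu * Cox * (W/L) * Vov
Step 3: gm = 682 * 1.568e-07 * 33.1 * 0.7 = 2.48e-03 S

2.48e-03


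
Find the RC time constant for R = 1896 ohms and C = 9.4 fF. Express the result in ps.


Step 1: tau = R * C
Step 2: tau = 1896 * 9.4 fF = 1896 * 9.4e-15 F
Step 3: tau = 1.78224e-11 s = 17.8224 ps

17.8224


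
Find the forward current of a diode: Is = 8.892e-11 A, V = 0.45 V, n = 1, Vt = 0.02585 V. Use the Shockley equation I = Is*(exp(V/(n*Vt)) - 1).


Step 1: V/(n*Vt) = 0.45/(1*0.02585) = 17.4081
Step 2: exp(17.4081) = 3.6328e+07
Step 3: I = 8.892e-11 * (3.6328e+07 - 1) = 3.23e-03 A

3.23e-03


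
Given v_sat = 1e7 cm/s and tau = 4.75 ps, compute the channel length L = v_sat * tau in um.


Step 1: tau in seconds = 4.75 ps * 1e-12 = 4.7500e-12 s
Step 2: L = v_sat * tau = 1e7 * 4.7500e-12 = 4.7500e-05 cm
Step 3: L in um = 4.7500e-05 * 1e4 = 0.475 um

0.475


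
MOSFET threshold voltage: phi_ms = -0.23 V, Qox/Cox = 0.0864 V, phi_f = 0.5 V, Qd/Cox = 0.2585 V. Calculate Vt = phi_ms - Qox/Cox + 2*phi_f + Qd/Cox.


Step 1: Vt = phi_ms - Qox/Cox + 2*phi_f + Qd/Cox
Step 2: Vt = -0.23 - 0.0864 + 2*0.5 + 0.2585
Step 3: Vt = -0.23 - 0.0864 + 1.0 + 0.2585
Step 4: Vt = 0.9421 V

0.9421


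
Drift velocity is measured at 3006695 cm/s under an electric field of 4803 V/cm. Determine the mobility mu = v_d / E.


Step 1: mu = v_d / E
Step 2: mu = 3006695 / 4803
Step 3: mu = 626.0 cm^2/(V*s)

626.0


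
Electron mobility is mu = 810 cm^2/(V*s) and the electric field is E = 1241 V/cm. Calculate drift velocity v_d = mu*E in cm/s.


Step 1: v_d = mu * E
Step 2: v_d = 810 * 1241 = 1005210
Step 3: v_d = 1.01e+06 cm/s

1.01e+06


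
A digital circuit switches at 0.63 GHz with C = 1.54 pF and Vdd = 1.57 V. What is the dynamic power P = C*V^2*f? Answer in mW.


Step 1: V^2 = 1.57^2 = 2.4649 V^2
Step 2: P = C*V^2*f = 1.54e-12 F * 2.4649 * 0.63e9 Hz
Step 3: P = 2.39144598e-03 W
Step 4: P = 2.391 mW

2.391


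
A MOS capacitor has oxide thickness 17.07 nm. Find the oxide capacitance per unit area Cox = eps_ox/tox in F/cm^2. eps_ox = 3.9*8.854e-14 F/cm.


Step 1: eps_ox = 3.9 * 8.854e-14 = 3.45306e-13 F/cm
Step 2: tox in cm = 17.07 nm * 1e-7 = 1.7070e-06 cm
Step 3: Cox = 3.45306e-13 / 1.7070e-06 = 2.02e-07 F/cm^2

2.02e-07


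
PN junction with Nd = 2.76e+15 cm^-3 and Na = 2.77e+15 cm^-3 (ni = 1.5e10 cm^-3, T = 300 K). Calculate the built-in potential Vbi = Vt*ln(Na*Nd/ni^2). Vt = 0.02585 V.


Step 1: Compute Na*Nd/ni^2 = 2.77e+15 * 2.76e+15 / (1.5e10)^2 = 3.3979e+10
Step 2: ln(3.3979e+10) = 24.2490
Step 3: Vbi = 0.02585 * 24.2490 = 0.627 V

0.627


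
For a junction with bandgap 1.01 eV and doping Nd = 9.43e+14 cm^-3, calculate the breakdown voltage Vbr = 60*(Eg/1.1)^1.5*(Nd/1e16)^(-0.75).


Step 1: Eg/1.1 = 1.01/1.1 = 0.918182
Step 2: (Eg/1.1)^1.5 = 0.918182^1.5 = 0.879819
Step 3: (Nd/1e16)^(-0.75) = (0.0943)^(-0.75) = 5.876466
Step 4: Vbr = 60 * 0.879819 * 5.876466 = 310.2 V

310.2


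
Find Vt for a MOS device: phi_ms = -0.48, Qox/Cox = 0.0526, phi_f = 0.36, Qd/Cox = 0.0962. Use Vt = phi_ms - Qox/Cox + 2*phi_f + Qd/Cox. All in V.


Step 1: Vt = phi_ms - Qox/Cox + 2*phi_f + Qd/Cox
Step 2: Vt = -0.48 - 0.0526 + 2*0.36 + 0.0962
Step 3: Vt = -0.48 - 0.0526 + 0.72 + 0.0962
Step 4: Vt = 0.2836 V

0.2836


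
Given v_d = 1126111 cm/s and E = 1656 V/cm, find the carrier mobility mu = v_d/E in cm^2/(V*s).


Step 1: mu = v_d / E
Step 2: mu = 1126111 / 1656
Step 3: mu = 680.02 cm^2/(V*s)

680.02


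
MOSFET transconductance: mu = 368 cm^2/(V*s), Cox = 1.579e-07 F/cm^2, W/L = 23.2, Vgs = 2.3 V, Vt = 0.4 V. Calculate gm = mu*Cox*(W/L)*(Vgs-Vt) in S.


Step 1: Vov = Vgs - Vt = 2.3 - 0.4 = 1.9 V
Step 2: gm = mu * Cox * (W/L) * Vov
Step 3: gm = 368 * 1.579e-07 * 23.2 * 1.9 = 2.56e-03 S

2.56e-03


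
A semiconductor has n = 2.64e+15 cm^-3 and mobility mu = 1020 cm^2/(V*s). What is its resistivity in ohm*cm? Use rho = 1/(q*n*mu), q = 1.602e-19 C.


Step 1: sigma = q * n * mu = 1.602e-19 * 2.64e+15 * 1020 = 4.31387e-01 S/cm
Step 2: rho = 1 / sigma = 1 / 4.31387e-01 = 2.318 ohm*cm

2.318


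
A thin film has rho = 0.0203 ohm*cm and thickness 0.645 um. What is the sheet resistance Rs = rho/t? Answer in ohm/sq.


Step 1: Convert thickness to cm: t = 0.645 um = 6.4500e-05 cm
Step 2: Rs = rho / t = 0.0203 / 6.4500e-05
Step 3: Rs = 314.7 ohm/sq

314.7


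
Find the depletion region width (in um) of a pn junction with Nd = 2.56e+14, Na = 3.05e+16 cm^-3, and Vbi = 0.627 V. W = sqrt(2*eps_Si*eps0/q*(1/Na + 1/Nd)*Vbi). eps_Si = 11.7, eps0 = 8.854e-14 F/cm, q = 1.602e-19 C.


Step 1: 1/Na + 1/Nd = 1/3.05e+16 + 1/2.56e+14 = 3.93904e-15
Step 2: 2*eps*eps0/q = 2*11.7*8.854e-14/1.602e-19 = 1.293281e+07
Step 3: W^2 = 1.293281e+07 * 3.93904e-15 * 0.627 = 3.19412e-08
Step 4: W = sqrt(3.19412e-08) = 1.787e-04 cm = 1.787 um

1.787


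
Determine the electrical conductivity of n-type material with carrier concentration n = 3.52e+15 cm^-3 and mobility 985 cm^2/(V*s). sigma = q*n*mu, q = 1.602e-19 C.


Step 1: sigma = q * n * mu
Step 2: sigma = 1.602e-19 * 3.52e+15 * 985
Step 3: sigma = 5.554e-01 S/cm

5.554e-01


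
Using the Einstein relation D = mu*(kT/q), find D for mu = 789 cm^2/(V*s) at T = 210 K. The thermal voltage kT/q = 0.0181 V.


Step 1: D = mu * (kT/q)
Step 2: D = 789 * 0.0181
Step 3: D = 14.28 cm^2/s

14.28


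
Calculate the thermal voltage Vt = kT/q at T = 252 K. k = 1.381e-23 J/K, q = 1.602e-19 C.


Step 1: kT = 1.381e-23 * 252 = 3.48012e-21 J
Step 2: Vt = kT/q = 3.48012e-21 / 1.602e-19
Step 3: Vt = 0.02172 V

0.02172


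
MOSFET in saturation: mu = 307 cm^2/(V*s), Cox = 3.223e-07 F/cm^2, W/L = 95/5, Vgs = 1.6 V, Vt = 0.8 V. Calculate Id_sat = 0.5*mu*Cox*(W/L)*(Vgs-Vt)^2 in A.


Step 1: Overdrive voltage Vov = Vgs - Vt = 1.6 - 0.8 = 0.8 V
Step 2: W/L = 95/5 = 19
Step 3: Id = 0.5 * 307 * 3.223e-07 * 19 * 0.8^2
Step 4: Id = 6.02e-04 A

6.02e-04


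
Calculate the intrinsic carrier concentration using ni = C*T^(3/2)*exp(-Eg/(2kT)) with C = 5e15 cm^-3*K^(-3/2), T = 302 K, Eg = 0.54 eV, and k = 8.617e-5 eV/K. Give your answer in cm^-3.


Step 1: Compute kT = 8.617e-5 * 302 = 0.02602334 eV
Step 2: Exponent = -Eg/(2kT) = -0.54/(2*0.02602334) = -10.37530
Step 3: T^(3/2) = 302^1.5 = 5248.20
Step 4: ni = 5e15 * 5248.20 * exp(-10.37530) = 8.19e+14 cm^-3

8.19e+14


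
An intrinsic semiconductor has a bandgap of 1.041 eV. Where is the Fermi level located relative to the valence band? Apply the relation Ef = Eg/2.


Step 1: For an intrinsic semiconductor, the Fermi level sits at midgap.
Step 2: Ef = Eg / 2 = 1.041 / 2 = 0.5205 eV

0.5205


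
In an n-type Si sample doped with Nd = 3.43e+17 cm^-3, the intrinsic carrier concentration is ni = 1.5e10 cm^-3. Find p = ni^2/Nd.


Step 1: Since Nd >> ni, n ≈ Nd = 3.43e+17 cm^-3
Step 2: p = ni^2 / n = (1.5e10)^2 / 3.43e+17
Step 3: p = 2.25e20 / 3.43e+17 = 6.56e+02 cm^-3

6.56e+02


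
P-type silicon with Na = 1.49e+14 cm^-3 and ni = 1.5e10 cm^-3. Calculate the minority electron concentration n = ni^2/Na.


Step 1: Majority hole concentration p ≈ Na = 1.49e+14 cm^-3
Step 2: n = ni^2 / Na = (1.5e10)^2 / 1.49e+14
Step 3: n = 1.51e+06 cm^-3

1.51e+06


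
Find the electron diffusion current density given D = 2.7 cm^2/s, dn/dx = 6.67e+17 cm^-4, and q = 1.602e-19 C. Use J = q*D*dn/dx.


Step 1: J = q * D * (dn/dx)
Step 2: J = 1.602e-19 * 2.7 * 6.67e+17
Step 3: J = 2.89e-01 A/cm^2

2.89e-01


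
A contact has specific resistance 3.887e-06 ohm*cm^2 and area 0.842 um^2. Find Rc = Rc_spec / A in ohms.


Step 1: Convert area to cm^2: 0.842 um^2 = 8.4200e-09 cm^2
Step 2: Rc = Rc_spec / A = 3.887e-06 / 8.4200e-09
Step 3: Rc = 4.62e+02 ohms

4.62e+02


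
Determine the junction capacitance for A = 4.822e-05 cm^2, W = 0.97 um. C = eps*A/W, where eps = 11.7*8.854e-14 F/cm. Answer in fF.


Step 1: eps_Si = 11.7 * 8.854e-14 = 1.035918e-12 F/cm
Step 2: W in cm = 0.97 * 1e-4 = 9.70e-05 cm
Step 3: C = 1.035918e-12 * 4.822e-05 / 9.70e-05 = 5.149687e-13 F
Step 4: C = 514.97 fF

514.97


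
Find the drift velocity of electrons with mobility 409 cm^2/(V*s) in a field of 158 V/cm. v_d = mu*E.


Step 1: v_d = mu * E
Step 2: v_d = 409 * 158 = 64622
Step 3: v_d = 6.46e+04 cm/s

6.46e+04


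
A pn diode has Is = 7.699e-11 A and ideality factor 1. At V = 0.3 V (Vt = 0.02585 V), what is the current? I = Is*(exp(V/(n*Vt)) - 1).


Step 1: V/(n*Vt) = 0.3/(1*0.02585) = 11.6054
Step 2: exp(11.6054) = 1.0969e+05
Step 3: I = 7.699e-11 * (1.0969e+05 - 1) = 8.44e-06 A

8.44e-06


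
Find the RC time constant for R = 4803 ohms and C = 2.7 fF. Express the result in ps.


Step 1: tau = R * C
Step 2: tau = 4803 * 2.7 fF = 4803 * 2.7e-15 F
Step 3: tau = 1.29681e-11 s = 12.9681 ps

12.9681


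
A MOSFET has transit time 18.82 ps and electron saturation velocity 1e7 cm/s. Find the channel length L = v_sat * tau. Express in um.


Step 1: tau in seconds = 18.82 ps * 1e-12 = 1.8820e-11 s
Step 2: L = v_sat * tau = 1e7 * 1.8820e-11 = 1.8820e-04 cm
Step 3: L in um = 1.8820e-04 * 1e4 = 1.882 um

1.882


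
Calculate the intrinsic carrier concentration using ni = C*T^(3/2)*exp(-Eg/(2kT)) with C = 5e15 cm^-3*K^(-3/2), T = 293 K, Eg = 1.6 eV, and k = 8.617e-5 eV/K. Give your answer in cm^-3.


Step 1: Compute kT = 8.617e-5 * 293 = 0.02524781 eV
Step 2: Exponent = -Eg/(2kT) = -1.6/(2*0.02524781) = -31.68592
Step 3: T^(3/2) = 293^1.5 = 5015.35
Step 4: ni = 5e15 * 5015.35 * exp(-31.68592) = 4.35e+05 cm^-3

4.35e+05
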